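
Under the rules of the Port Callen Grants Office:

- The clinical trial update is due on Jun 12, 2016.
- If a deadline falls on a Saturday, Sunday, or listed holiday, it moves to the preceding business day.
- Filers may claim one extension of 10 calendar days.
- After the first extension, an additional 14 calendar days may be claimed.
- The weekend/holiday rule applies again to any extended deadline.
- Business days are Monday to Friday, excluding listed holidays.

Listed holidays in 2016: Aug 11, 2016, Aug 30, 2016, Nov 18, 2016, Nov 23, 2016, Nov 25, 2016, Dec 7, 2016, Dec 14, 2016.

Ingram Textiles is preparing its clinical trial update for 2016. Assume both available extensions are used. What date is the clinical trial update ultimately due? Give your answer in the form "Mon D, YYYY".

Jul 4, 2016

Start from the fixed due date, Jun 12, 2016.
Jun 12, 2016 falls on a Sunday. Rolling to the preceding business day gives Jun 10, 2016, a Friday.
The 10-calendar-day extension moves the deadline from Jun 10, 2016 to Jun 20, 2016.
Jun 20, 2016 falls on a Monday, which is a business day, so no adjustment is needed.
The 14-calendar-day extension moves the deadline from Jun 20, 2016 to Jul 4, 2016.
Jul 4, 2016 is a Monday and not a listed holiday, so it stands.
The final due date is Jul 4, 2016.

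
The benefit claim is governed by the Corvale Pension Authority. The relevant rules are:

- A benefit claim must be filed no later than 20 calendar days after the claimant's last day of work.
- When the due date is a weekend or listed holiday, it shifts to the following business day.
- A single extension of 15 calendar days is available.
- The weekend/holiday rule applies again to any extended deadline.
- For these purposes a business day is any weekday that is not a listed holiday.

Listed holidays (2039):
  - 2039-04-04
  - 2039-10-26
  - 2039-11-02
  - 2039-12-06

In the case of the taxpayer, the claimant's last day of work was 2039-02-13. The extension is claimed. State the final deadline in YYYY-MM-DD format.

Adding 20 calendar days to 2039-02-13 gives 2039-03-05.
2039-03-05 falls on a Saturday. Rolling to the next business day gives 2039-03-07, a Monday.
Add the 15 calendar-day extension to 2039-03-07: 2039-03-22.
2039-03-22 is a Tuesday and not a listed holiday, so it stands.
Deadline: 2039-03-22.

2039-03-22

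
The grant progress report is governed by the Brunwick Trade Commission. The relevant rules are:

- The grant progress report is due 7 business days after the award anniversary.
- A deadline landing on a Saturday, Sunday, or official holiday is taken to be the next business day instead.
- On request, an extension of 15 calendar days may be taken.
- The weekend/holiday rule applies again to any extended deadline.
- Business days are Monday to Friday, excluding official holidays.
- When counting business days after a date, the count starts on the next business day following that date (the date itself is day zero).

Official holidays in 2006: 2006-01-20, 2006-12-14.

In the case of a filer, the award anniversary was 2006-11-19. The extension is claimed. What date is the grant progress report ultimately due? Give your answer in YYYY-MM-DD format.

2006-12-13

7 business days after 2006-11-19, excluding weekends and holidays, is 2006-11-28.
2006-11-28 is a Tuesday and not a listed holiday, so it stands.
With the 15-day extension, 2006-11-28 becomes 2006-12-13.
Since 2006-12-13 is a Wednesday and not a holiday, the date is unchanged.
The final due date is 2006-12-13.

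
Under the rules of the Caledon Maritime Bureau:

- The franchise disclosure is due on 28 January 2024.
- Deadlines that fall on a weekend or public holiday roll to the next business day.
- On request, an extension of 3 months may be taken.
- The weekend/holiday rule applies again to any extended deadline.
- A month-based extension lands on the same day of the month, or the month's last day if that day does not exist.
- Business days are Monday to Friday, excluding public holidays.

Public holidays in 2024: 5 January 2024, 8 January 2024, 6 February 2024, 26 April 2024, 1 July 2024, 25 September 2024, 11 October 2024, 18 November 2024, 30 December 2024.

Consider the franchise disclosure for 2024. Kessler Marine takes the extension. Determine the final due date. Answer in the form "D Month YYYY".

29 April 2024

The statutory due date is 28 January 2024.
28 January 2024 is a Sunday; the next business day is 29 January 2024 (Monday).
Applying the 3 months extension: 3 months after 29 January 2024 is 29 April 2024.
29 April 2024 falls on a Monday, which is a business day, so no adjustment is needed.
The final due date is 29 April 2024.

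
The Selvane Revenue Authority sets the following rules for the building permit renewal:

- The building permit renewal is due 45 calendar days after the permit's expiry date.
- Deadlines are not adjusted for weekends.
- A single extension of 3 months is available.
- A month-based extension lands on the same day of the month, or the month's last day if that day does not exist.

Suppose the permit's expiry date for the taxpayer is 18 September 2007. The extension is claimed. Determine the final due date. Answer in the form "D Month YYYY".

45 calendar days after 18 September 2007 is 2 November 2007.
No adjustment is made for weekends or holidays, so 2 November 2007 stands.
The 3 months extension carries 2 November 2007 to 2 February 2008.
No adjustment is made for weekends or holidays, so 2 February 2008 stands.
Final deadline: 2 February 2008.

2 February 2008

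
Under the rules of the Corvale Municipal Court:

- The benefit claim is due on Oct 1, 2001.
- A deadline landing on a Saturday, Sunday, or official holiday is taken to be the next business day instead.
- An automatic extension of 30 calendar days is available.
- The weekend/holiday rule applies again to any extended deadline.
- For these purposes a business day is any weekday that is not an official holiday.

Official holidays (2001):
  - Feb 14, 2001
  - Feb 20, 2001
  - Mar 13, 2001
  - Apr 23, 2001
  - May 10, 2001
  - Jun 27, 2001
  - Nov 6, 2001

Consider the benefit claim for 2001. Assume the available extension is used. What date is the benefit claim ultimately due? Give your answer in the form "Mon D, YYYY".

The statutory due date is Oct 1, 2001.
Oct 1, 2001 falls on a Monday, which is a business day, so no adjustment is needed.
The 30-calendar-day extension moves the deadline from Oct 1, 2001 to Oct 31, 2001.
Oct 31, 2001 (Wednesday) is already a business day.
So the filing is due Oct 31, 2001.

Oct 31, 2001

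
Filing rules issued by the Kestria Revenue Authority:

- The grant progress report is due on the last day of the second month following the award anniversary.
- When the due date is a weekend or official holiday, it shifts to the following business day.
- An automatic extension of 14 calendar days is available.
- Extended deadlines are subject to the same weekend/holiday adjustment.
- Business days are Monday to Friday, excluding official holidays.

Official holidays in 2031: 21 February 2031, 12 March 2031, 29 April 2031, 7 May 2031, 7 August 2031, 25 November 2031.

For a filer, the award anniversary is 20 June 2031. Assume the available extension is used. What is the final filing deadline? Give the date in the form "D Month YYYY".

15 September 2031

The second month after 20 June 2031 is August 2031, whose last day is 31 August 2031.
31 August 2031 is a Sunday; the next business day is 1 September 2031 (Monday).
The 14-calendar-day extension moves the deadline from 1 September 2031 to 15 September 2031.
Since 15 September 2031 is a Monday and not a holiday, the date is unchanged.
Final deadline: 15 September 2031.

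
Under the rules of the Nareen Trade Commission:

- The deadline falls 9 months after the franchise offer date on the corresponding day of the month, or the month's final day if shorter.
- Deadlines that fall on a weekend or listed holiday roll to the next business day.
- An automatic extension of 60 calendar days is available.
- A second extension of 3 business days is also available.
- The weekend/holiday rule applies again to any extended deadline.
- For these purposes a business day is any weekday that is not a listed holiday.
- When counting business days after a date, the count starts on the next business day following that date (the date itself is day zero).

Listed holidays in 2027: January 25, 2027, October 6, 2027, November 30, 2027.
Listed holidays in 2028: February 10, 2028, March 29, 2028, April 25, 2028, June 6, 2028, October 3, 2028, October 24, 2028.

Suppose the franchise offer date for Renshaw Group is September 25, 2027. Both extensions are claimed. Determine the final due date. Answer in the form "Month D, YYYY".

9 months from September 25, 2027 is June 25, 2028.
Because June 25, 2028 is a Sunday, the deadline becomes June 26, 2028 (Monday).
Add the 60 calendar-day extension to June 26, 2028: August 25, 2028.
Since August 25, 2028 is a Friday and not a holiday, the date is unchanged.
The 3-business-day extension runs from August 25, 2028 to August 30, 2028.
August 30, 2028 (Wednesday) is already a business day.
Deadline: August 30, 2028.

August 30, 2028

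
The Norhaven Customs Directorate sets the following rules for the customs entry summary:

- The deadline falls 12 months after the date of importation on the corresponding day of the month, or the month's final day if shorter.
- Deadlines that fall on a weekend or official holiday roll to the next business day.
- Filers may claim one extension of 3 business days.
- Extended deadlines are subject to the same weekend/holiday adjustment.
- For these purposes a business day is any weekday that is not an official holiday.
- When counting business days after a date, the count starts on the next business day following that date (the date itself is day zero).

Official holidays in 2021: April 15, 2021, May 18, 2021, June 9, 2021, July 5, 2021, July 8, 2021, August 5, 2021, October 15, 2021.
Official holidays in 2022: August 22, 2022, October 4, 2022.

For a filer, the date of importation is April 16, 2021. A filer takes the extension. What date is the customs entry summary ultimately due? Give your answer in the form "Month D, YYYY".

April 21, 2022

12 months from April 16, 2021 is April 16, 2022.
April 16, 2022 is a Saturday; the next business day is April 18, 2022 (Monday).
Applying the 3-business-day extension: 3 business days after April 18, 2022 is April 21, 2022.
April 21, 2022 is a Thursday and not a listed holiday, so it stands.
Deadline: April 21, 2022.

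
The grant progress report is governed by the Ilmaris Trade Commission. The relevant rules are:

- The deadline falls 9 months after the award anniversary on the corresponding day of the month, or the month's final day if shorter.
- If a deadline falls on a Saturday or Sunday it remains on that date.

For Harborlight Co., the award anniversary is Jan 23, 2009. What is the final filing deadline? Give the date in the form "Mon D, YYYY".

Oct 23, 2009

9 months from Jan 23, 2009 is Oct 23, 2009.
No adjustment is made for weekends or holidays, so Oct 23, 2009 stands.
Deadline: Oct 23, 2009.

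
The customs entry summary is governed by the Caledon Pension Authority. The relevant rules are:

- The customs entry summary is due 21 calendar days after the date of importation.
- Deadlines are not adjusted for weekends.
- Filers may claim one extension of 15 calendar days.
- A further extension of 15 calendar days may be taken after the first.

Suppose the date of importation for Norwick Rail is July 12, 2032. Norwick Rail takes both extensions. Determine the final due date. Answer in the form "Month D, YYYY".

Trigger date July 12, 2032 + 21 calendar days = August 2, 2032.
August 2, 2032 is a Monday; no weekend or holiday adjustment applies.
The 15-calendar-day extension moves the deadline from August 2, 2032 to August 17, 2032.
August 17, 2032 falls on a Tuesday. The rules make no weekend/holiday allowance, so it remains August 17, 2032.
Add the 15 calendar-day extension to August 17, 2032: September 1, 2032.
September 1, 2032 is a Wednesday; no weekend or holiday adjustment applies.
Deadline: September 1, 2032.

September 1, 2032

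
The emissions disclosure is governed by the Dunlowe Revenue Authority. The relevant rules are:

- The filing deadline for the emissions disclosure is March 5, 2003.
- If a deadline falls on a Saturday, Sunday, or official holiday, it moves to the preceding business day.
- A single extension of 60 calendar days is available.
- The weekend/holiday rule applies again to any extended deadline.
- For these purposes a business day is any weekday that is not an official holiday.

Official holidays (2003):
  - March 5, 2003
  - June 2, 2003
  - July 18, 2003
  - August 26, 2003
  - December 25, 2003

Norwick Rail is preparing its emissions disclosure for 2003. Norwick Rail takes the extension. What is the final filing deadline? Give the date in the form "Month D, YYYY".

May 2, 2003

The statutory due date is March 5, 2003.
March 5, 2003 falls on a listed holiday. Rolling to the preceding business day gives March 4, 2003, a Tuesday.
Add the 60 calendar-day extension to March 4, 2003: May 3, 2003.
May 3, 2003 falls on a Saturday. Rolling to the preceding business day gives May 2, 2003, a Friday.
Final deadline: May 2, 2003.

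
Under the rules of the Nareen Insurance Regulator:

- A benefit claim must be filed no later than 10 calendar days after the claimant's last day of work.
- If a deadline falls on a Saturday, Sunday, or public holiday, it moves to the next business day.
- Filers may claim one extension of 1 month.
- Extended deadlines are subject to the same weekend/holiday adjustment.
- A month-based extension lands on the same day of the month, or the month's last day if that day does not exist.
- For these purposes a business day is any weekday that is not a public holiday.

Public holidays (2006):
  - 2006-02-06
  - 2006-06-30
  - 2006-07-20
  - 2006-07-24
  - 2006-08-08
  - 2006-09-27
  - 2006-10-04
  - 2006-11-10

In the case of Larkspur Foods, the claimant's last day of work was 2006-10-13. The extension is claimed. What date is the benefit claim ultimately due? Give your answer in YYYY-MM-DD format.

10 calendar days after 2006-10-13 is 2006-10-23.
Since 2006-10-23 is a Monday and not a holiday, the date is unchanged.
The 1 month extension carries 2006-10-23 to 2006-11-23.
2006-11-23 falls on a Thursday, which is a business day, so no adjustment is needed.
The final due date is 2006-11-23.

2006-11-23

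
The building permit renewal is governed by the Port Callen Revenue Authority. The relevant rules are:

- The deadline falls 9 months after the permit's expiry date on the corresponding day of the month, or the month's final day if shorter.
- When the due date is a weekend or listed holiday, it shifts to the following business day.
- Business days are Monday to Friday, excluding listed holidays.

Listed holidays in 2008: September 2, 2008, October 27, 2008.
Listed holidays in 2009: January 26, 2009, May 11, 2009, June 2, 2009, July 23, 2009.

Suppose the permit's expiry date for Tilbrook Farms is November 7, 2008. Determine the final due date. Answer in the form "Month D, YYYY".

Moving 9 months forward from November 7, 2008 on the corresponding day gives August 7, 2009.
August 7, 2009 falls on a Friday, which is a business day, so no adjustment is needed.
Deadline: August 7, 2009.

August 7, 2009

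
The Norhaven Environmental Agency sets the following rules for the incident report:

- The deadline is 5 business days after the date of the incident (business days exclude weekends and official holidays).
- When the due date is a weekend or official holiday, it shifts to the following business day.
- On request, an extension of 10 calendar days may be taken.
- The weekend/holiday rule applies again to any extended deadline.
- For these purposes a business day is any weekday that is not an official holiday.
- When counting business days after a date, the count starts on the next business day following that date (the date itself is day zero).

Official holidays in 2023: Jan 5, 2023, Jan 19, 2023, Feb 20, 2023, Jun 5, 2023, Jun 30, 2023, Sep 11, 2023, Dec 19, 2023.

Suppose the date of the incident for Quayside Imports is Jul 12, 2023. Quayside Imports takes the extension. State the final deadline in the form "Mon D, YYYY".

Jul 31, 2023

Counting 5 business days after Jul 12, 2023 (skipping weekends and listed holidays) reaches Jul 19, 2023.
Jul 19, 2023 is a Wednesday and not a listed holiday, so it stands.
With the 10-day extension, Jul 19, 2023 becomes Jul 29, 2023.
Jul 29, 2023 is a Saturday; the next business day is Jul 31, 2023 (Monday).
Deadline: Jul 31, 2023.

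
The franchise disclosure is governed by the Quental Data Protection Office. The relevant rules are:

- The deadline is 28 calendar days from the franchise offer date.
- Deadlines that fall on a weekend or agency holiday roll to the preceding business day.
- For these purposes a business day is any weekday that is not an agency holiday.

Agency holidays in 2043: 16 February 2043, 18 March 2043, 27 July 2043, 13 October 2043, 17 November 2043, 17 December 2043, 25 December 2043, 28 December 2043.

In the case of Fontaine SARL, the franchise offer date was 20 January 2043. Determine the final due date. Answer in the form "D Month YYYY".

Trigger date 20 January 2043 + 28 calendar days = 17 February 2043.
17 February 2043 (Tuesday) is already a business day.
The final due date is 17 February 2043.

17 February 2043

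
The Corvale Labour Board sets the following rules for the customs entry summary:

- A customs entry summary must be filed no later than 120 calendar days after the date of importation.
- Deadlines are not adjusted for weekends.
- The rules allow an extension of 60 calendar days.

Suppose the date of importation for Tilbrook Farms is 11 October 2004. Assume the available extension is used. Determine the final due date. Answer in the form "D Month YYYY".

From 11 October 2004, 120 calendar days later is 8 February 2005.
8 February 2005 falls on a Tuesday. The rules make no weekend/holiday allowance, so it remains 8 February 2005.
With the 60-day extension, 8 February 2005 becomes 9 April 2005.
No adjustment is made for weekends or holidays, so 9 April 2005 stands.
Final deadline: 9 April 2005.

9 April 2005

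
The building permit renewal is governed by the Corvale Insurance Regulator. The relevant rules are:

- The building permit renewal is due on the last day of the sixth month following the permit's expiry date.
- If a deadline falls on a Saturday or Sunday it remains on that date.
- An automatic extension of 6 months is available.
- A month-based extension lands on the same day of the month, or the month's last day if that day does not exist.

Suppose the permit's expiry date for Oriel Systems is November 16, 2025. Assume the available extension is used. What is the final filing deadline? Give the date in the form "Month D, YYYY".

November 30, 2026

The sixth month after November 16, 2025 is May 2026, whose last day is May 31, 2026.
May 31, 2026 is a Sunday; no weekend or holiday adjustment applies.
The 6 months extension carries May 31, 2026 to November 30, 2026 (day 31 does not exist in November, so the month's last day is used).
November 30, 2026 falls on a Monday. The rules make no weekend/holiday allowance, so it remains November 30, 2026.
Deadline: November 30, 2026.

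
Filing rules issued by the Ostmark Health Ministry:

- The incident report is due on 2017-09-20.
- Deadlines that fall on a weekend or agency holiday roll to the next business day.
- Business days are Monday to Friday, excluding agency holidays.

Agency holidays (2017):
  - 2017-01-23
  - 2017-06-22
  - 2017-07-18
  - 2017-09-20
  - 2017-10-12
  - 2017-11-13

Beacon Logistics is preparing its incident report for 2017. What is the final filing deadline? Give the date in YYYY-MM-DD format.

2017-09-21

The stated deadline is 2017-09-20.
2017-09-20 is a listed holiday, so it moves to the next business day, 2017-09-21 (Thursday).
Final deadline: 2017-09-21.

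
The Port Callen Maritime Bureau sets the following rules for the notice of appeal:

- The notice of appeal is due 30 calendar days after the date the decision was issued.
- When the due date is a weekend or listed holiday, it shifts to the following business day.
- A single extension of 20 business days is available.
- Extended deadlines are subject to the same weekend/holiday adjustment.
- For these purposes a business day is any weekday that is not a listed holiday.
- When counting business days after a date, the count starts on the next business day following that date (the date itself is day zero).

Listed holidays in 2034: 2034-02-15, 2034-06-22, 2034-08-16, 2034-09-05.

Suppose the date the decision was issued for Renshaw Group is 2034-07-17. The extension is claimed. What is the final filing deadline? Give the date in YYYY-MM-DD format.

2034-09-15

Adding 30 calendar days to 2034-07-17 gives 2034-08-16.
2034-08-16 is a listed holiday; the next business day is 2034-08-17 (Thursday).
Applying the 20-business-day extension: 20 business days after 2034-08-17 is 2034-09-15.
Since 2034-09-15 is a Friday and not a holiday, the date is unchanged.
Deadline: 2034-09-15.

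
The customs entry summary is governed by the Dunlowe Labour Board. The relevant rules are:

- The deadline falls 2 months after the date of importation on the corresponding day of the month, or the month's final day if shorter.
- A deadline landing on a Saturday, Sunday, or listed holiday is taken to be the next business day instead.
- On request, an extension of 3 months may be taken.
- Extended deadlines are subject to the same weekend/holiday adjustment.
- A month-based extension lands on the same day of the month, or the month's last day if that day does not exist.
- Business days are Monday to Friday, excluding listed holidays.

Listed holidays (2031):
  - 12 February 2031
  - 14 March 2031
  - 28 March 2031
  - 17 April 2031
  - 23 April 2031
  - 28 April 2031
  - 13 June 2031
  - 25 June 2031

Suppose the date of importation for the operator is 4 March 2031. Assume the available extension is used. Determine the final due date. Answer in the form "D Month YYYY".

5 August 2031

2 months from 4 March 2031 is 4 May 2031.
4 May 2031 falls on a Sunday. Rolling to the next business day gives 5 May 2031, a Monday.
The 3 months extension carries 5 May 2031 to 5 August 2031.
5 August 2031 is a Tuesday and not a listed holiday, so it stands.
Final deadline: 5 August 2031.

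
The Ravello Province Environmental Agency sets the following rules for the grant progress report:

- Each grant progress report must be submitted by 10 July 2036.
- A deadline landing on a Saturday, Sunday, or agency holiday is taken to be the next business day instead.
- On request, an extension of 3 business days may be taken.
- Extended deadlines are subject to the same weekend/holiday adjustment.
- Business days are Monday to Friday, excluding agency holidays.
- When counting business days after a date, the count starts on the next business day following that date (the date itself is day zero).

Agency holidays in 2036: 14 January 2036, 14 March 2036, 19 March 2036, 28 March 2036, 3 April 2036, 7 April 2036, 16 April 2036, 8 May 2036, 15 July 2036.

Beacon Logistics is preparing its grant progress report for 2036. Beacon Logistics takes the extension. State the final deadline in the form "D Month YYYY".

The statutory due date is 10 July 2036.
10 July 2036 falls on a Thursday, which is a business day, so no adjustment is needed.
Applying the 3-business-day extension: 3 business days after 10 July 2036 is 16 July 2036.
Since 16 July 2036 is a Wednesday and not a holiday, the date is unchanged.
Final deadline: 16 July 2036.

16 July 2036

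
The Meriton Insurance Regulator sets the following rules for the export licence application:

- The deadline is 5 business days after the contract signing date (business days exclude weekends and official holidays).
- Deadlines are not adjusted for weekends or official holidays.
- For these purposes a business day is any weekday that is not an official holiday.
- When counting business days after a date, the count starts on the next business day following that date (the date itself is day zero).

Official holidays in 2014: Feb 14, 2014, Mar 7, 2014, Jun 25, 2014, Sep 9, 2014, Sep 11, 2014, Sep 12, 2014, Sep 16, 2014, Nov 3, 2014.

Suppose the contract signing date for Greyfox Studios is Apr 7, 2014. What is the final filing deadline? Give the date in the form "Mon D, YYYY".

Counting 5 business days after Apr 7, 2014 (skipping weekends and listed holidays) reaches Apr 14, 2014.
Apr 14, 2014 is a Monday; no weekend or holiday adjustment applies.
Final deadline: Apr 14, 2014.

Apr 14, 2014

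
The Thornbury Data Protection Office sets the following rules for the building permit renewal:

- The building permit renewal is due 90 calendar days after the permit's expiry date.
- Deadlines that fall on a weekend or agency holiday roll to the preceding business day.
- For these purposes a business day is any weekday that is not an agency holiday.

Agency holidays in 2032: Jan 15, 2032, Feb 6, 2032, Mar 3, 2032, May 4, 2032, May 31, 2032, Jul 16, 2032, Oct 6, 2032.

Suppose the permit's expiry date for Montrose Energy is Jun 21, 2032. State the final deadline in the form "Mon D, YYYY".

Trigger date Jun 21, 2032 + 90 calendar days = Sep 19, 2032.
Sep 19, 2032 is a Sunday, so it moves to the preceding business day, Sep 17, 2032 (Friday).
The final due date is Sep 17, 2032.

Sep 17, 2032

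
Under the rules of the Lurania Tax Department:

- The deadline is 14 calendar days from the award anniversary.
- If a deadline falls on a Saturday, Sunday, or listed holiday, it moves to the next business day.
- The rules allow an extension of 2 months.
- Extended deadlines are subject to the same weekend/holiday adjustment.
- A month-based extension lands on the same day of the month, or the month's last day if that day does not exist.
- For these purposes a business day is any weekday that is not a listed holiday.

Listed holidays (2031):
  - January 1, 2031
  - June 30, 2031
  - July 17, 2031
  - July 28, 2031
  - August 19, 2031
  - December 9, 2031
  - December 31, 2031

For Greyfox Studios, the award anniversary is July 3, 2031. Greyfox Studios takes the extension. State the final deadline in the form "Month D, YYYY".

September 18, 2031

Trigger date July 3, 2031 + 14 calendar days = July 17, 2031.
July 17, 2031 falls on a listed holiday. Rolling to the next business day gives July 18, 2031, a Friday.
Add 2 months to July 18, 2031: September 18, 2031.
September 18, 2031 falls on a Thursday, which is a business day, so no adjustment is needed.
The final due date is September 18, 2031.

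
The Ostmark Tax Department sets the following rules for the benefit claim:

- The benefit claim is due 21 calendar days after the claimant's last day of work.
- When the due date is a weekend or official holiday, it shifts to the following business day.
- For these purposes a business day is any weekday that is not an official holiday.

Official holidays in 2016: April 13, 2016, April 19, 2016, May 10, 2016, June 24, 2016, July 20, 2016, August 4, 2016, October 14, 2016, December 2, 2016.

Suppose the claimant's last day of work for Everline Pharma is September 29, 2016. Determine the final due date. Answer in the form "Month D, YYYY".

October 20, 2016

Adding 21 calendar days to September 29, 2016 gives October 20, 2016.
Since October 20, 2016 is a Thursday and not a holiday, the date is unchanged.
Deadline: October 20, 2016.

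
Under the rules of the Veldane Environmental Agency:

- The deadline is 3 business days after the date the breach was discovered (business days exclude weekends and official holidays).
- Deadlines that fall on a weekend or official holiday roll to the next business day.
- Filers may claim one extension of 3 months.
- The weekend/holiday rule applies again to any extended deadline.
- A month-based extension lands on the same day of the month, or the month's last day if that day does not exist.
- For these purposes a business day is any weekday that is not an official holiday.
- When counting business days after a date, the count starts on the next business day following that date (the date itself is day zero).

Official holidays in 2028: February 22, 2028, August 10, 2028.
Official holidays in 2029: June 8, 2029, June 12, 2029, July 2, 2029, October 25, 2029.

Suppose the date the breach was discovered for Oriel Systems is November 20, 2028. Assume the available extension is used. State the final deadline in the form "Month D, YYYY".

Counting 3 business days after November 20, 2028 (skipping weekends and listed holidays) reaches November 23, 2028.
November 23, 2028 falls on a Thursday, which is a business day, so no adjustment is needed.
Add 3 months to November 23, 2028: February 23, 2029.
February 23, 2029 falls on a Friday, which is a business day, so no adjustment is needed.
The final due date is February 23, 2029.

February 23, 2029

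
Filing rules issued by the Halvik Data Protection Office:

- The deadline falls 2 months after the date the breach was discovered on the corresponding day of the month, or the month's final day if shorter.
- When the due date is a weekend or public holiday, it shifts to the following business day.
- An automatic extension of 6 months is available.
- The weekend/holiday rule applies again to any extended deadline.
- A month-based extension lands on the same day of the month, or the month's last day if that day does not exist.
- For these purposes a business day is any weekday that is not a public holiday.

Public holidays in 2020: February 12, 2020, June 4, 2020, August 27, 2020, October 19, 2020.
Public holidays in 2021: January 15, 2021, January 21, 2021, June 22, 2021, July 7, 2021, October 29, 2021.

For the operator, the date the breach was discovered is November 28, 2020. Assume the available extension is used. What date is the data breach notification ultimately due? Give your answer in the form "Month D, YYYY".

2 months after November 28, 2020, on the same day of the month, is January 28, 2021.
January 28, 2021 (Thursday) is already a business day.
Add 6 months to January 28, 2021: July 28, 2021.
Since July 28, 2021 is a Wednesday and not a holiday, the date is unchanged.
Final deadline: July 28, 2021.

July 28, 2021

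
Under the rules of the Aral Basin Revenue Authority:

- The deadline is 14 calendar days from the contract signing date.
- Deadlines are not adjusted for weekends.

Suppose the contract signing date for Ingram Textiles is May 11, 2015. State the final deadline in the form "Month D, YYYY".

May 25, 2015

From May 11, 2015, 14 calendar days later is May 25, 2015.
May 25, 2015 is a Monday; no weekend or holiday adjustment applies.
So the filing is due May 25, 2015.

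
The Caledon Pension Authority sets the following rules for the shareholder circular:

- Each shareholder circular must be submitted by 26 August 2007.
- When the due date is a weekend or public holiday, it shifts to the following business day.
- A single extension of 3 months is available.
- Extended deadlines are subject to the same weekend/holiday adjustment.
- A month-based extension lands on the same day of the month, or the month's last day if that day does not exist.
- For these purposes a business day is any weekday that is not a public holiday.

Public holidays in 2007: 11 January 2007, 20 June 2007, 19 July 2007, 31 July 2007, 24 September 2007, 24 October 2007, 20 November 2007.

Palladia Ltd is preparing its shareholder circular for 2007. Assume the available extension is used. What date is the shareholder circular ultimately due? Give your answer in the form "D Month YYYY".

27 November 2007

Start from the fixed due date, 26 August 2007.
26 August 2007 is a Sunday, so it moves to the next business day, 27 August 2007 (Monday).
Add 3 months to 27 August 2007: 27 November 2007.
27 November 2007 (Tuesday) is already a business day.
So the filing is due 27 November 2007.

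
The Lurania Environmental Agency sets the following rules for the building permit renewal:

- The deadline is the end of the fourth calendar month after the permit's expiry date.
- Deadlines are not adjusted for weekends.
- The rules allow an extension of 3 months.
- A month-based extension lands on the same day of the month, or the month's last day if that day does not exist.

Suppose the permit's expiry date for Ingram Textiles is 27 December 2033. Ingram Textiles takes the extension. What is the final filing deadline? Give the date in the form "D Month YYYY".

30 July 2034

The fourth month after 27 December 2033 is April 2034, whose last day is 30 April 2034.
30 April 2034 is a Sunday; no weekend or holiday adjustment applies.
Add 3 months to 30 April 2034: 30 July 2034.
30 July 2034 falls on a Sunday. The rules make no weekend/holiday allowance, so it remains 30 July 2034.
The final due date is 30 July 2034.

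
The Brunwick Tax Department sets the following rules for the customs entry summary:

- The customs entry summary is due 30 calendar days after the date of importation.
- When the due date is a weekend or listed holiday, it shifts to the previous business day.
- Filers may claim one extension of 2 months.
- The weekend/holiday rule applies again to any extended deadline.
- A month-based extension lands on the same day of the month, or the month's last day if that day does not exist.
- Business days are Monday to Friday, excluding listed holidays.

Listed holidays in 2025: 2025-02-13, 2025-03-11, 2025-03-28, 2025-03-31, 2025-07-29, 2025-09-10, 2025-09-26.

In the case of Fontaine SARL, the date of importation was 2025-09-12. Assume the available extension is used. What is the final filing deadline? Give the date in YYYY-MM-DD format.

2025-12-10

From 2025-09-12, 30 calendar days later is 2025-10-12.
Because 2025-10-12 is a Sunday, the deadline becomes 2025-10-10 (Friday).
Applying the 2 months extension: 2 months after 2025-10-10 is 2025-12-10.
2025-12-10 (Wednesday) is already a business day.
Final deadline: 2025-12-10.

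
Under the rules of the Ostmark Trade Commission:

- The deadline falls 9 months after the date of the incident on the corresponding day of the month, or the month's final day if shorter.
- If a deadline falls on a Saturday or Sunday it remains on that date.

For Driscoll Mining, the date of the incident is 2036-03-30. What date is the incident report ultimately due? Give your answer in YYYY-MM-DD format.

2036-12-30

9 months after 2036-03-30, on the same day of the month, is 2036-12-30.
2036-12-30 falls on a Tuesday. The rules make no weekend/holiday allowance, so it remains 2036-12-30.
The final due date is 2036-12-30.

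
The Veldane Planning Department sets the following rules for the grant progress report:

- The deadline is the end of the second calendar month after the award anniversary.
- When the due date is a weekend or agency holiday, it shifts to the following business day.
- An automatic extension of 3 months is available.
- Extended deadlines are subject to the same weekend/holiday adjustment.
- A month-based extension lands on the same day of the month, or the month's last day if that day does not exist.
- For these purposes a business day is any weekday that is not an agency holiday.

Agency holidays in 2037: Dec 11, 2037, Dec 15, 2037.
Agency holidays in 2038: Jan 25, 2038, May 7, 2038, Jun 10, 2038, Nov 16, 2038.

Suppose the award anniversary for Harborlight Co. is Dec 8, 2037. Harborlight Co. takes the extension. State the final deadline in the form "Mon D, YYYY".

The second month after Dec 8, 2037 is February 2038, whose last day is Feb 28, 2038.
Feb 28, 2038 is a Sunday, so it moves to the next business day, Mar 1, 2038 (Monday).
The 3 months extension carries Mar 1, 2038 to Jun 1, 2038.
Jun 1, 2038 falls on a Tuesday, which is a business day, so no adjustment is needed.
Final deadline: Jun 1, 2038.

Jun 1, 2038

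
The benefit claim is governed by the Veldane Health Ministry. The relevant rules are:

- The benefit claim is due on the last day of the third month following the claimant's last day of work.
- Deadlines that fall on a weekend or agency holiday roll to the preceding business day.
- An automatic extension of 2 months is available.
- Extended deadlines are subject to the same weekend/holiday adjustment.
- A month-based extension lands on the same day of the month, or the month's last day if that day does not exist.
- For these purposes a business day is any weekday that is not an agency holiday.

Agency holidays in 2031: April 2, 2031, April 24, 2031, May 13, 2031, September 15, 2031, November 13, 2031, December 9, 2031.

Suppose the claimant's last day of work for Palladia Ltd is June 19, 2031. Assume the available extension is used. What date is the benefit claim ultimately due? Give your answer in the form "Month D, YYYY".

November 28, 2031

The third month after June 19, 2031 is September 2031, whose last day is September 30, 2031.
September 30, 2031 (Tuesday) is already a business day.
Applying the 2 months extension: 2 months after September 30, 2031 is November 30, 2031.
November 30, 2031 is a Sunday, so it moves to the preceding business day, November 28, 2031 (Friday).
The final due date is November 28, 2031.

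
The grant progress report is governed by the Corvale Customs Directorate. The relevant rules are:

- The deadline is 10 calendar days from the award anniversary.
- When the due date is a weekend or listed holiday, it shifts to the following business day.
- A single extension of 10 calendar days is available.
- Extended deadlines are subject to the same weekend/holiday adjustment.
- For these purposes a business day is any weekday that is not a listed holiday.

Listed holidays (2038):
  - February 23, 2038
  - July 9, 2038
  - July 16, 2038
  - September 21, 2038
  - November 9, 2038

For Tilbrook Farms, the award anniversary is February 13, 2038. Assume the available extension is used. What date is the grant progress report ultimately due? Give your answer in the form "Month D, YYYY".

10 calendar days after February 13, 2038 is February 23, 2038.
February 23, 2038 is a listed holiday, so it moves to the next business day, February 24, 2038 (Wednesday).
Applying the 10-calendar-day extension: February 24, 2038 + 10 days = March 6, 2038.
March 6, 2038 is a Saturday, so it moves to the next business day, March 8, 2038 (Monday).
Deadline: March 8, 2038.

March 8, 2038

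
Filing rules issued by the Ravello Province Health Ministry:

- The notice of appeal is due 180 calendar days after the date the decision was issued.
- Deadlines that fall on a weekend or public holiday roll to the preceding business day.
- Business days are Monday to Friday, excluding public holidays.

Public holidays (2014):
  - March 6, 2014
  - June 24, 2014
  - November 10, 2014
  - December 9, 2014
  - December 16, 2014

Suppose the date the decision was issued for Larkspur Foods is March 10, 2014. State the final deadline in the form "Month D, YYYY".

September 5, 2014

Trigger date March 10, 2014 + 180 calendar days = September 6, 2014.
Because September 6, 2014 is a Saturday, the deadline becomes September 5, 2014 (Friday).
Deadline: September 5, 2014.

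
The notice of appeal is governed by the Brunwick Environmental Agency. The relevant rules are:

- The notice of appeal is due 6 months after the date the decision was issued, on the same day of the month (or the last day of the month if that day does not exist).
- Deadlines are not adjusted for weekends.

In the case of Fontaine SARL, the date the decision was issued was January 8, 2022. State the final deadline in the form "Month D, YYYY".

July 8, 2022

6 months after January 8, 2022, on the same day of the month, is July 8, 2022.
July 8, 2022 falls on a Friday. The rules make no weekend/holiday allowance, so it remains July 8, 2022.
Deadline: July 8, 2022.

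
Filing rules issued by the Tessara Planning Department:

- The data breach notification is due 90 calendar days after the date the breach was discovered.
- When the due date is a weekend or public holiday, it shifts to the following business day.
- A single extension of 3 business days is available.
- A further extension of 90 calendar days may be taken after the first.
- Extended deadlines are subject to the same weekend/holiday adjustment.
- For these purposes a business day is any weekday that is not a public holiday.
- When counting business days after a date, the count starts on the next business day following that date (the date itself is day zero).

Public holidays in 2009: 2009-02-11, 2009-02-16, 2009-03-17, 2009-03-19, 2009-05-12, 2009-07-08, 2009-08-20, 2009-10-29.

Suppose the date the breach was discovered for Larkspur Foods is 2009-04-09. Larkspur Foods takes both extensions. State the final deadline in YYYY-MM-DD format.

2009-10-12

Trigger date 2009-04-09 + 90 calendar days = 2009-07-08.
2009-07-08 is a listed holiday; the next business day is 2009-07-09 (Thursday).
Applying the 3-business-day extension: 3 business days after 2009-07-09 is 2009-07-14.
2009-07-14 is a Tuesday and not a listed holiday, so it stands.
The 90-calendar-day extension moves the deadline from 2009-07-14 to 2009-10-12.
2009-10-12 falls on a Monday, which is a business day, so no adjustment is needed.
Final deadline: 2009-10-12.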